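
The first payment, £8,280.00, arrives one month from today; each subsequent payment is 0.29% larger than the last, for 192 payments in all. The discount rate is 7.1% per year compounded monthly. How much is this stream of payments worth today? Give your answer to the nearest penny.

Periodic rate r = 0.071/12 per month; n is counted in months.
Growing ordinary annuity: PV = PMT₁ × [1 − ((1+g)/(1+r))^n] / (r − g) = 8,280 × [1 − ((1+0.0029)/(1+r))^192] / (r − 0.0029) = £1,202,825.56.

£1,202,825.56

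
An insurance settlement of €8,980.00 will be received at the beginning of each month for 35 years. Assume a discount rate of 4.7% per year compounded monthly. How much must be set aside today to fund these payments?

€1,856,050.32

This is an annuity due: 420 payments of €8,980.00 at the beginning of each month.
Periodic rate r = 0.047/12 per month; n is counted in months.
PV = PMT × [(1 − (1+r)^−n)/r] × (1+r) = 8,980 × [1 − (1+r)^−420] / r × (1+r) = €1,856,050.32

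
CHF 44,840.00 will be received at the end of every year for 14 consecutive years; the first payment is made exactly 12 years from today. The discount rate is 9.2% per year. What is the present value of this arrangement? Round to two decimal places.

CHF 131,119.71

Ordinary annuity of 14 payments, first payment at period 12.
Periodic rate r = 0.092 per year.
The ordinary-annuity PV formula values the stream one period before the first payment (period 11); discount that back 11 periods:
PV₀ = 44,840 × [1 − (1+r)^−14] / r × (1+r)^−11 = CHF 131,119.71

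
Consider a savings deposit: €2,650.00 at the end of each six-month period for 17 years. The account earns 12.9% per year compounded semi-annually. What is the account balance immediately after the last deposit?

€302,978.38

This is an ordinary annuity: 34 deposits of €2,650.00 at the end of each six-month period.
Periodic rate r = 0.129/2 per half-year; n is counted in half-years.
FV = PMT × [((1+r)^n − 1)/r] = 2,650 × [(1+r)^34 − 1] / r = €302,978.38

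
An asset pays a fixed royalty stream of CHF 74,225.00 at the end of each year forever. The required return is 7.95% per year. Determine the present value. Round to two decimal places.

CHF 933,647.80

Periodic rate r = 0.0795 per year.
Level perpetuity: PV = PMT / r = 74,225 / (0.0795) = CHF 933,647.80.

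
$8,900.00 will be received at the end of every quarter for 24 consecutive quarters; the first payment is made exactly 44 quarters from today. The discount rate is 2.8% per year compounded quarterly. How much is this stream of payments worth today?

$145,201.74

Ordinary annuity of 24 payments, first payment at period 44.
Periodic rate r = 0.028/4 per quarter; n is counted in quarters.
The ordinary-annuity PV formula values the stream one period before the first payment (period 43); discount that back 43 periods:
PV₀ = 8,900 × [1 − (1+r)^−24] / r × (1+r)^−43 = $145,201.74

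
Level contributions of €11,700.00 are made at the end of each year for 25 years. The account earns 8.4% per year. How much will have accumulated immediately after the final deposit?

This is an ordinary annuity: 25 deposits of €11,700.00 at the end of each year.
Periodic rate r = 0.084 per year.
FV = PMT × [((1+r)^n − 1)/r] = 11,700 × [(1+r)^25 − 1] / r = €906,971.90

€906,971.90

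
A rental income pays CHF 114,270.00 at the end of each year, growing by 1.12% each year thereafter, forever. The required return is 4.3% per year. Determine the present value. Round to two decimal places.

Periodic rate r = 0.043 per year.
Growing perpetuity (Gordon): PV = PMT₁ / (r − g) = 114,270 / (r − 0.0112) = CHF 3,593,396.23.

CHF 3,593,396.23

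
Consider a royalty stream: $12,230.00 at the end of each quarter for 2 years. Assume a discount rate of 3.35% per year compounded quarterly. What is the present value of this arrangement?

$94,253.27

This is an ordinary annuity: 8 payments of $12,230.00 at the end of each quarter.
Periodic rate r = 0.0335/4 per quarter; n is counted in quarters.
PV = PMT × [(1 − (1+r)^−n)/r] = 12,230 × [1 − (1+r)^−8] / r = $94,253.27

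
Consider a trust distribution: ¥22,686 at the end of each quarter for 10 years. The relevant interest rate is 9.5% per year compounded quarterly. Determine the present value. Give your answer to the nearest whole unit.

This is an ordinary annuity: 40 payments of ¥22,686 at the end of each quarter.
Periodic rate r = 0.095/4 per quarter; n is counted in quarters.
PV = PMT × [(1 − (1+r)^−n)/r] = 22,686 × [1 − (1+r)^−40] / r = ¥581,659

¥581,659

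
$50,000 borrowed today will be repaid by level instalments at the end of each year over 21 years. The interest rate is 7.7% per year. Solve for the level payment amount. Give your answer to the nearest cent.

$4,877.16

Level ordinary annuity; solve PV = PMT × [(1 − (1+r)^−n)/r] for PMT.
Periodic rate r = 0.077 per year.
With n = 21: PMT = 50,000 / ([(1 − (1+r)^−n)/r]) = $4,877.16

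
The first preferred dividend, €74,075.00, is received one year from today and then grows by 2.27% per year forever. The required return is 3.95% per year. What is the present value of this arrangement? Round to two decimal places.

Periodic rate r = 0.0395 per year.
Growing perpetuity (Gordon): PV = PMT₁ / (r − g) = 74,075 / (r − 0.0227) = €4,409,226.19.

€4,409,226.19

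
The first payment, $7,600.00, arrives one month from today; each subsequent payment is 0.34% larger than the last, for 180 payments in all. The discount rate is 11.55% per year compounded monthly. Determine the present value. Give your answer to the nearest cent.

$819,837.36

Periodic rate r = 0.1155/12 per month; n is counted in months.
Growing ordinary annuity: PV = PMT₁ × [1 − ((1+g)/(1+r))^n] / (r − g) = 7,600 × [1 − ((1+0.0034)/(1+r))^180] / (r − 0.0034) = $819,837.36.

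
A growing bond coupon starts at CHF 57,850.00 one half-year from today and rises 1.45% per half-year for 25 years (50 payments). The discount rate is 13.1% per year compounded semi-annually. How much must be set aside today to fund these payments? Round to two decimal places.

CHF 1,036,665.79

Periodic rate r = 0.131/2 per half-year; n is counted in half-years.
Growing ordinary annuity: PV = PMT₁ × [1 − ((1+g)/(1+r))^n] / (r − g) = 57,850 × [1 − ((1+0.0145)/(1+r))^50] / (r − 0.0145) = CHF 1,036,665.79.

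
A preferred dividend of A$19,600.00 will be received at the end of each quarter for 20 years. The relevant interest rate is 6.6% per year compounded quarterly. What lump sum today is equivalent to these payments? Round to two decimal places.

A$867,117.84

This is an ordinary annuity: 80 payments of A$19,600.00 at the end of each quarter.
Periodic rate r = 0.066/4 per quarter; n is counted in quarters.
PV = PMT × [(1 − (1+r)^−n)/r] = 19,600 × [1 − (1+r)^−80] / r = A$867,117.84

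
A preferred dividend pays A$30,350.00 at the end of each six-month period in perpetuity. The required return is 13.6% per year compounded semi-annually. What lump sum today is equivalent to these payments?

Periodic rate r = 0.136/2 per half-year.
Level perpetuity: PV = PMT / r = 30,350 / (0.136/2) = A$446,323.53.

A$446,323.53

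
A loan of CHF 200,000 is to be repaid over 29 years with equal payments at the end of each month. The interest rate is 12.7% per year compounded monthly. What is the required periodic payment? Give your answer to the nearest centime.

Level ordinary annuity; solve PV = PMT × [(1 − (1+r)^−n)/r] for PMT.
Periodic rate r = 0.127/12 per month; n is counted in months.
With n = 348: PMT = 200,000 / ([(1 − (1+r)^−n)/r]) = CHF 2,172.36

CHF 2,172.36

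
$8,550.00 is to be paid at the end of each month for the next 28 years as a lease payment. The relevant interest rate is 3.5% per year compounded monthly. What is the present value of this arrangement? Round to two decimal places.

$1,829,660.46

This is an ordinary annuity: 336 payments of $8,550.00 at the end of each month.
Periodic rate r = 0.035/12 per month; n is counted in months.
PV = PMT × [(1 − (1+r)^−n)/r] = 8,550 × [1 − (1+r)^−336] / r = $1,829,660.46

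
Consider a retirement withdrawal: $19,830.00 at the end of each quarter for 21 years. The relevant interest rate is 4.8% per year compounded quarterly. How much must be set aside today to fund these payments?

$1,045,793.82

This is an ordinary annuity: 84 payments of $19,830.00 at the end of each quarter.
Periodic rate r = 0.048/4 per quarter; n is counted in quarters.
PV = PMT × [(1 − (1+r)^−n)/r] = 19,830 × [1 − (1+r)^−84] / r = $1,045,793.82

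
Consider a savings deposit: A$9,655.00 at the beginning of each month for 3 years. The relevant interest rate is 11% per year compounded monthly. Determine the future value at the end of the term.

A$413,349.88

This is an annuity due: 36 deposits of A$9,655.00 at the beginning of each month.
Periodic rate r = 0.11/12 per month; n is counted in months.
FV = PMT × [((1+r)^n − 1)/r] × (1+r) = 9,655 × [(1+r)^36 − 1] / r × (1+r) = A$413,349.88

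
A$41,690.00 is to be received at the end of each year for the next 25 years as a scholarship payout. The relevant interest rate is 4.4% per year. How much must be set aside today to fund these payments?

This is an ordinary annuity: 25 payments of A$41,690.00 at the end of each year.
Periodic rate r = 0.044 per year.
PV = PMT × [(1 − (1+r)^−n)/r] = 41,690 × [1 − (1+r)^−25] / r = A$624,600.96

A$624,600.96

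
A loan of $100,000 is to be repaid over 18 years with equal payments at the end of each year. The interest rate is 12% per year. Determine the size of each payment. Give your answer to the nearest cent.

Level ordinary annuity; solve PV = PMT × [(1 − (1+r)^−n)/r] for PMT.
Periodic rate r = 0.12 per year.
With n = 18: PMT = 100,000 / ([(1 − (1+r)^−n)/r]) = $13,793.73

$13,793.73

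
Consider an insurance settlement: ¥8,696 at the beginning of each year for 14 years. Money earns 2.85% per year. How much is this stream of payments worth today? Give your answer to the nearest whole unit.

This is an annuity due: 14 payments of ¥8,696 at the beginning of each year.
Periodic rate r = 0.0285 per year.
PV = PMT × [(1 − (1+r)^−n)/r] × (1+r) = 8,696 × [1 − (1+r)^−14] / r × (1+r) = ¥102,071

¥102,071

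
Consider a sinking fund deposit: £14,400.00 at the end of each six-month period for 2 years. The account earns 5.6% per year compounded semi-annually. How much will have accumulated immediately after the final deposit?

This is an ordinary annuity: 4 deposits of £14,400.00 at the end of each six-month period.
Periodic rate r = 0.056/2 per half-year; n is counted in half-years.
FV = PMT × [((1+r)^n − 1)/r] = 14,400 × [(1+r)^4 − 1] / r = £60,064.67

£60,064.67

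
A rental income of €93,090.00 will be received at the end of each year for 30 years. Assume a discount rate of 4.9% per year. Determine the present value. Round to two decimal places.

This is an ordinary annuity: 30 payments of €93,090.00 at the end of each year.
Periodic rate r = 0.049 per year.
PV = PMT × [(1 − (1+r)^−n)/r] = 93,090 × [1 − (1+r)^−30] / r = €1,447,479.55

€1,447,479.55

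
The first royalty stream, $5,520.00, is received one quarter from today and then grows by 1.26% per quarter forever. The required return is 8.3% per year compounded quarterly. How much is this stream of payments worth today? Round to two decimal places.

$677,300.61

Periodic rate r = 0.083/4 per quarter.
Growing perpetuity (Gordon): PV = PMT₁ / (r − g) = 5,520 / (r − 0.0126) = $677,300.61.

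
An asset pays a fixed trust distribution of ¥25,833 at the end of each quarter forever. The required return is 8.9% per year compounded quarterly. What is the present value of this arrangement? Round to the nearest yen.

¥1,161,034

Periodic rate r = 0.089/4 per quarter.
Level perpetuity: PV = PMT / r = 25,833 / (0.089/4) = ¥1,161,034.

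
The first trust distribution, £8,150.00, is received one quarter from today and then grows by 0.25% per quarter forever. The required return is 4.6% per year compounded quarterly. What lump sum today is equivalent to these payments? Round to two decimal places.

Periodic rate r = 0.046/4 per quarter.
Growing perpetuity (Gordon): PV = PMT₁ / (r − g) = 8,150 / (r − 0.0025) = £905,555.56.

£905,555.56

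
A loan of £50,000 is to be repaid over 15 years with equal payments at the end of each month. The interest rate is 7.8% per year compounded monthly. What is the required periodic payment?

£472.07

Level ordinary annuity; solve PV = PMT × [(1 − (1+r)^−n)/r] for PMT.
Periodic rate r = 0.078/12 per month; n is counted in months.
With n = 180: PMT = 50,000 / ([(1 − (1+r)^−n)/r]) = £472.07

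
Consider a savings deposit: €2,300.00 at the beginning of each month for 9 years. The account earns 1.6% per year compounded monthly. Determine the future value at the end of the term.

€267,340.00

This is an annuity due: 108 deposits of €2,300.00 at the beginning of each month.
Periodic rate r = 0.016/12 per month; n is counted in months.
FV = PMT × [((1+r)^n − 1)/r] × (1+r) = 2,300 × [(1+r)^108 − 1] / r × (1+r) = €267,340.00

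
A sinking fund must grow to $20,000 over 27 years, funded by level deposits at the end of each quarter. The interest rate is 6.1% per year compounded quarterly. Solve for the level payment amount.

$73.90

Level ordinary annuity; solve FV = PMT × [((1+r)^n − 1)/r] for PMT.
Periodic rate r = 0.061/4 per quarter; n is counted in quarters.
With n = 108: PMT = 20,000 / ([((1+r)^n − 1)/r]) = $73.90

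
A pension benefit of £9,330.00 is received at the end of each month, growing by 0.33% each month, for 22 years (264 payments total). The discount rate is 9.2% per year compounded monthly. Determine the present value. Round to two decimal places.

£1,457,740.25

Periodic rate r = 0.092/12 per month; n is counted in months.
Growing ordinary annuity: PV = PMT₁ × [1 − ((1+g)/(1+r))^n] / (r − g) = 9,330 × [1 − ((1+0.0033)/(1+r))^264] / (r − 0.0033) = £1,457,740.25.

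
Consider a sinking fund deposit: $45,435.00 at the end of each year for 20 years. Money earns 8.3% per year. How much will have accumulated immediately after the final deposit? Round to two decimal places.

$2,149,594.25

This is an ordinary annuity: 20 deposits of $45,435.00 at the end of each year.
Periodic rate r = 0.083 per year.
FV = PMT × [((1+r)^n − 1)/r] = 45,435 × [(1+r)^20 − 1] / r = $2,149,594.25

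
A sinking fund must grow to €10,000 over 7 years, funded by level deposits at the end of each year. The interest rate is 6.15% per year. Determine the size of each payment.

Level ordinary annuity; solve FV = PMT × [((1+r)^n − 1)/r] for PMT.
Periodic rate r = 0.0615 per year.
With n = 7: PMT = 10,000 / ([((1+r)^n − 1)/r]) = €1,185.91

€1,185.91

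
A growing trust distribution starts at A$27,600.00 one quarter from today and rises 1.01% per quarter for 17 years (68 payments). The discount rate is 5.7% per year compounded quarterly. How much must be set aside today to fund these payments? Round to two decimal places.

Periodic rate r = 0.057/4 per quarter; n is counted in quarters.
Growing ordinary annuity: PV = PMT₁ × [1 − ((1+g)/(1+r))^n] / (r − g) = 27,600 × [1 − ((1+0.0101)/(1+r))^68] / (r − 0.0101) = A$1,618,179.77.

A$1,618,179.77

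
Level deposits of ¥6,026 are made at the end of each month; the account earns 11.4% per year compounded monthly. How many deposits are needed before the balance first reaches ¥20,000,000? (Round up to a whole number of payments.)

369 payments

Periodic rate r = 0.114/12 per month; n is counted in months.
Ordinary annuity FV: 20,000,000 = 6,026 × [((1+r)^n − 1)/r].
(1+r)^n = 1 + 20,000,000 × r / 6,026, so n = ln(1 + 20,000,000·r/6,026) / ln(1+r) = 368.28.
Round up to a whole number of payments: n = 369.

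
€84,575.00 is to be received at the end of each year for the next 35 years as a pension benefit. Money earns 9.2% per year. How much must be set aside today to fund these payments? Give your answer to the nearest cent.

€877,059.52

This is an ordinary annuity: 35 payments of €84,575.00 at the end of each year.
Periodic rate r = 0.092 per year.
PV = PMT × [(1 − (1+r)^−n)/r] = 84,575 × [1 − (1+r)^−35] / r = €877,059.52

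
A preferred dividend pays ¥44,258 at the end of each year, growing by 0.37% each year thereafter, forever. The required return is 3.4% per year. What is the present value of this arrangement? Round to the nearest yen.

¥1,460,660

Periodic rate r = 0.034 per year.
Growing perpetuity (Gordon): PV = PMT₁ / (r − g) = 44,258 / (r − 0.0037) = ¥1,460,660.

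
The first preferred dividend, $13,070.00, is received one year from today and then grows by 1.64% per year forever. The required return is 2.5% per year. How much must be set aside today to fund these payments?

Periodic rate r = 0.025 per year.
Growing perpetuity (Gordon): PV = PMT₁ / (r − g) = 13,070 / (r − 0.0164) = $1,519,767.44.

$1,519,767.44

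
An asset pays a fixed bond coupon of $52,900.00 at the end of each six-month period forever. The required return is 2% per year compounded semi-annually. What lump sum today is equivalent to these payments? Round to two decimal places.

$5,290,000.00

Periodic rate r = 0.02/2 per half-year.
Level perpetuity: PV = PMT / r = 52,900 / (0.02/2) = $5,290,000.00.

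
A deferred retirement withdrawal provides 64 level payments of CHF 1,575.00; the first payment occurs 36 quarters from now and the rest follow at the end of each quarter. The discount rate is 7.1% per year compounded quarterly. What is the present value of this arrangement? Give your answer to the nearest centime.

Ordinary annuity of 64 payments, first payment at period 36.
Periodic rate r = 0.071/4 per quarter; n is counted in quarters.
The ordinary-annuity PV formula values the stream one period before the first payment (period 35); discount that back 35 periods:
PV₀ = 1,575 × [1 − (1+r)^−64] / r × (1+r)^−35 = CHF 32,388.19

CHF 32,388.19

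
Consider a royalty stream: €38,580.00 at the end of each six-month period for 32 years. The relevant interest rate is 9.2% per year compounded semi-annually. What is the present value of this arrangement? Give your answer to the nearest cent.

€791,535.35

This is an ordinary annuity: 64 payments of €38,580.00 at the end of each six-month period.
Periodic rate r = 0.092/2 per half-year; n is counted in half-years.
PV = PMT × [(1 − (1+r)^−n)/r] = 38,580 × [1 − (1+r)^−64] / r = €791,535.35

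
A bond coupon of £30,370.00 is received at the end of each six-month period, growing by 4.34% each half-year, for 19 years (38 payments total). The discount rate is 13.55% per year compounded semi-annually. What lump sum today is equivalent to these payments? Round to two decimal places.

£728,148.98

Periodic rate r = 0.1355/2 per half-year; n is counted in half-years.
Growing ordinary annuity: PV = PMT₁ × [1 − ((1+g)/(1+r))^n] / (r − g) = 30,370 × [1 − ((1+0.0434)/(1+r))^38] / (r − 0.0434) = £728,148.98.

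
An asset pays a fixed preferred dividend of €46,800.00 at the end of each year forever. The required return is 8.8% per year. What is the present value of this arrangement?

Periodic rate r = 0.088 per year.
Level perpetuity: PV = PMT / r = 46,800 / (0.088) = €531,818.18.

€531,818.18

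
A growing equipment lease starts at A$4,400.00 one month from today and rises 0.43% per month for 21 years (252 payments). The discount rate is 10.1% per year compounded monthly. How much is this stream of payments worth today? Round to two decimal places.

A$687,570.67

Periodic rate r = 0.101/12 per month; n is counted in months.
Growing ordinary annuity: PV = PMT₁ × [1 − ((1+g)/(1+r))^n] / (r − g) = 4,400 × [1 − ((1+0.0043)/(1+r))^252] / (r − 0.0043) = A$687,570.67.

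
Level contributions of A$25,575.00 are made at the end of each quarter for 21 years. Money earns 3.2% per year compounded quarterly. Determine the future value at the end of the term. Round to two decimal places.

This is an ordinary annuity: 84 deposits of A$25,575.00 at the end of each quarter.
Periodic rate r = 0.032/4 per quarter; n is counted in quarters.
FV = PMT × [((1+r)^n − 1)/r] = 25,575 × [(1+r)^84 − 1] / r = A$3,046,369.63

A$3,046,369.63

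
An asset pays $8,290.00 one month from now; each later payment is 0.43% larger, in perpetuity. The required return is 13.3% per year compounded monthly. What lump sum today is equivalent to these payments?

Periodic rate r = 0.133/12 per month.
Growing perpetuity (Gordon): PV = PMT₁ / (r − g) = 8,290 / (r − 0.0043) = $1,222,113.02.

$1,222,113.02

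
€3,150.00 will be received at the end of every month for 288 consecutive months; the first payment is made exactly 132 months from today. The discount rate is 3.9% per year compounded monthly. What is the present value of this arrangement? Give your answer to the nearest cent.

Ordinary annuity of 288 payments, first payment at period 132.
Periodic rate r = 0.039/12 per month; n is counted in months.
The ordinary-annuity PV formula values the stream one period before the first payment (period 131); discount that back 131 periods:
PV₀ = 3,150 × [1 − (1+r)^−288] / r × (1+r)^−131 = €384,738.50

€384,738.50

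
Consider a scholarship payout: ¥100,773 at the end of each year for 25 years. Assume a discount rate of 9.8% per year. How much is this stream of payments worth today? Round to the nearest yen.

This is an ordinary annuity: 25 payments of ¥100,773 at the end of each year.
Periodic rate r = 0.098 per year.
PV = PMT × [(1 − (1+r)^−n)/r] = 100,773 × [1 − (1+r)^−25] / r = ¥928,971

¥928,971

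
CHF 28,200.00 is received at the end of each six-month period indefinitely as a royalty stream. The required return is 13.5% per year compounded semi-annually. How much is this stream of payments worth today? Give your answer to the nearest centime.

CHF 417,777.78

Periodic rate r = 0.135/2 per half-year.
Level perpetuity: PV = PMT / r = 28,200 / (0.135/2) = CHF 417,777.78.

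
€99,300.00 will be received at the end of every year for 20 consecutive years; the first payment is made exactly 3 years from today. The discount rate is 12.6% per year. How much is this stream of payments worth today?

Ordinary annuity of 20 payments, first payment at period 3.
Periodic rate r = 0.126 per year.
The ordinary-annuity PV formula values the stream one period before the first payment (period 2); discount that back 2 periods:
PV₀ = 99,300 × [1 − (1+r)^−20] / r × (1+r)^−2 = €563,679.59

€563,679.59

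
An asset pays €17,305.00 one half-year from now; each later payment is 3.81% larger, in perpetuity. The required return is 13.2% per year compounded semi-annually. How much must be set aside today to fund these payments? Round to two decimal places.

€620,250.90

Periodic rate r = 0.132/2 per half-year.
Growing perpetuity (Gordon): PV = PMT₁ / (r − g) = 17,305 / (r − 0.0381) = €620,250.90.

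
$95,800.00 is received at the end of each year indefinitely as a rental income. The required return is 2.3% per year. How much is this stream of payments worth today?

$4,165,217.39

Periodic rate r = 0.023 per year.
Level perpetuity: PV = PMT / r = 95,800 / (0.023) = $4,165,217.39.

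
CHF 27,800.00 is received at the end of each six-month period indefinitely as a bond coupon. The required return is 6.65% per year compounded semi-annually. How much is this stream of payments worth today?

Periodic rate r = 0.0665/2 per half-year.
Level perpetuity: PV = PMT / r = 27,800 / (0.0665/2) = CHF 836,090.23.

CHF 836,090.23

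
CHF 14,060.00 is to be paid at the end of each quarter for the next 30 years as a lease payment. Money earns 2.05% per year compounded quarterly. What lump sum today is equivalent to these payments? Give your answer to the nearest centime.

CHF 1,257,881.18

This is an ordinary annuity: 120 payments of CHF 14,060.00 at the end of each quarter.
Periodic rate r = 0.0205/4 per quarter; n is counted in quarters.
PV = PMT × [(1 − (1+r)^−n)/r] = 14,060 × [1 − (1+r)^−120] / r = CHF 1,257,881.18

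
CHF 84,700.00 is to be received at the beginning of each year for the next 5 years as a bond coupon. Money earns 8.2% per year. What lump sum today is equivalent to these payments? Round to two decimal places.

CHF 363,992.77

This is an annuity due: 5 payments of CHF 84,700.00 at the beginning of each year.
Periodic rate r = 0.082 per year.
PV = PMT × [(1 − (1+r)^−n)/r] × (1+r) = 84,700 × [1 − (1+r)^−5] / r × (1+r) = CHF 363,992.77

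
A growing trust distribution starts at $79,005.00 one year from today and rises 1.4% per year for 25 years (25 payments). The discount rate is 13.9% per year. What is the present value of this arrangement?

Periodic rate r = 0.139 per year.
Growing ordinary annuity: PV = PMT₁ × [1 − ((1+g)/(1+r))^n] / (r − g) = 79,005 × [1 − ((1+0.014)/(1+r))^25] / (r − 0.014) = $597,477.88.

$597,477.88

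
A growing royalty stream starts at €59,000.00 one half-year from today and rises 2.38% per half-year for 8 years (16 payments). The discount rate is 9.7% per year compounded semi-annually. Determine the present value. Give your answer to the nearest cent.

Periodic rate r = 0.097/2 per half-year; n is counted in half-years.
Growing ordinary annuity: PV = PMT₁ × [1 − ((1+g)/(1+r))^n] / (r − g) = 59,000 × [1 − ((1+0.0238)/(1+r))^16] / (r − 0.0238) = €757,483.15.

€757,483.15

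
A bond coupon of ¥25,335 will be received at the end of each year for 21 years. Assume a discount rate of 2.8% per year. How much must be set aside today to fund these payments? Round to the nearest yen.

¥398,172

This is an ordinary annuity: 21 payments of ¥25,335 at the end of each year.
Periodic rate r = 0.028 per year.
PV = PMT × [(1 − (1+r)^−n)/r] = 25,335 × [1 − (1+r)^−21] / r = ¥398,172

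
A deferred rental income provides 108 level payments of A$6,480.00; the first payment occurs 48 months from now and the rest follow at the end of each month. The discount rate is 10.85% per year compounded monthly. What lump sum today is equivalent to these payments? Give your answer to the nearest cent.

A$291,871.26

Ordinary annuity of 108 payments, first payment at period 48.
Periodic rate r = 0.1085/12 per month; n is counted in months.
The ordinary-annuity PV formula values the stream one period before the first payment (period 47); discount that back 47 periods:
PV₀ = 6,480 × [1 − (1+r)^−108] / r × (1+r)^−47 = A$291,871.26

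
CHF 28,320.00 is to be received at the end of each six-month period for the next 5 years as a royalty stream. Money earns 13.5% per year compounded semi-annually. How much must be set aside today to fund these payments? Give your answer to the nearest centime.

This is an ordinary annuity: 10 payments of CHF 28,320.00 at the end of each six-month period.
Periodic rate r = 0.135/2 per half-year; n is counted in half-years.
PV = PMT × [(1 − (1+r)^−n)/r] = 28,320 × [1 − (1+r)^−10] / r = CHF 201,226.95

CHF 201,226.95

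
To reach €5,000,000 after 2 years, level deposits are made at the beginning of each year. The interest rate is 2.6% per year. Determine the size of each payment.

Level annuity due; solve FV = PMT × [((1+r)^n − 1)/r] × (1+r) for PMT.
Periodic rate r = 0.026 per year.
With n = 2: PMT = 5,000,000 / ([((1+r)^n − 1)/r] × (1+r)) = €2,405,377.27

€2,405,377.27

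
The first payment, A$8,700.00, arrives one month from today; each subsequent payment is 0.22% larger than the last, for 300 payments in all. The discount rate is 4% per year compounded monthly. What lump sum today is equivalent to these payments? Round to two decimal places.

Periodic rate r = 0.04/12 per month; n is counted in months.
Growing ordinary annuity: PV = PMT₁ × [1 − ((1+g)/(1+r))^n] / (r − g) = 8,700 × [1 − ((1+0.0022)/(1+r))^300] / (r − 0.0022) = A$2,207,458.92.

A$2,207,458.92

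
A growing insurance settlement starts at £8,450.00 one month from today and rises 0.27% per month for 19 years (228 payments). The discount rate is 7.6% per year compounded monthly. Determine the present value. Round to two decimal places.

£1,306,160.02

Periodic rate r = 0.076/12 per month; n is counted in months.
Growing ordinary annuity: PV = PMT₁ × [1 − ((1+g)/(1+r))^n] / (r − g) = 8,450 × [1 − ((1+0.0027)/(1+r))^228] / (r − 0.0027) = £1,306,160.02.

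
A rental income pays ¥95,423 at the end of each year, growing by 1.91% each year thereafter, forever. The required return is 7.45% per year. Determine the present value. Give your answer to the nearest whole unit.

Periodic rate r = 0.0745 per year.
Growing perpetuity (Gordon): PV = PMT₁ / (r − g) = 95,423 / (r − 0.0191) = ¥1,722,437.

¥1,722,437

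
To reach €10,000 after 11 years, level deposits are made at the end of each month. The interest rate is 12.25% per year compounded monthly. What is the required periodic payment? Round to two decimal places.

€36.18

Level ordinary annuity; solve FV = PMT × [((1+r)^n − 1)/r] for PMT.
Periodic rate r = 0.1225/12 per month; n is counted in months.
With n = 132: PMT = 10,000 / ([((1+r)^n − 1)/r]) = €36.18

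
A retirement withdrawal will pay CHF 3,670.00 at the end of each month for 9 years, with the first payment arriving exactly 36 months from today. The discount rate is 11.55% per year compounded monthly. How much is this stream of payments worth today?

CHF 175,774.78

Ordinary annuity of 108 payments, first payment at period 36.
Periodic rate r = 0.1155/12 per month; n is counted in months.
The ordinary-annuity PV formula values the stream one period before the first payment (period 35); discount that back 35 periods:
PV₀ = 3,670 × [1 − (1+r)^−108] / r × (1+r)^−35 = CHF 175,774.78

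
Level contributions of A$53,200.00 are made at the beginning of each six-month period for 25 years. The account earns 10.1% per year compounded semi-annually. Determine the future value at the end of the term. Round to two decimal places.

A$11,889,617.30

This is an annuity due: 50 deposits of A$53,200.00 at the beginning of each six-month period.
Periodic rate r = 0.101/2 per half-year; n is counted in half-years.
FV = PMT × [((1+r)^n − 1)/r] × (1+r) = 53,200 × [(1+r)^50 − 1] / r × (1+r) = A$11,889,617.30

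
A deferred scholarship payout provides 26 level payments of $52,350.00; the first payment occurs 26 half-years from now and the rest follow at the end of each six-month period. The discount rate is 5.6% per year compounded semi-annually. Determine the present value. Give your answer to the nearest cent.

$480,208.83

Ordinary annuity of 26 payments, first payment at period 26.
Periodic rate r = 0.056/2 per half-year; n is counted in half-years.
The ordinary-annuity PV formula values the stream one period before the first payment (period 25); discount that back 25 periods:
PV₀ = 52,350 × [1 − (1+r)^−26] / r × (1+r)^−25 = $480,208.83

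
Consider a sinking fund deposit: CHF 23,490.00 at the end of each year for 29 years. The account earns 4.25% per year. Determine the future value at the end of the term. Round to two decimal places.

This is an ordinary annuity: 29 deposits of CHF 23,490.00 at the end of each year.
Periodic rate r = 0.0425 per year.
FV = PMT × [((1+r)^n − 1)/r] = 23,490 × [(1+r)^29 − 1] / r = CHF 1,295,285.46

CHF 1,295,285.46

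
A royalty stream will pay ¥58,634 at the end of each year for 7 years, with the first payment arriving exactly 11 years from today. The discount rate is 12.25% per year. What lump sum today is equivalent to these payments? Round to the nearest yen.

¥83,594

Ordinary annuity of 7 payments, first payment at period 11.
Periodic rate r = 0.1225 per year.
The ordinary-annuity PV formula values the stream one period before the first payment (period 10); discount that back 10 periods:
PV₀ = 58,634 × [1 − (1+r)^−7] / r × (1+r)^−10 = ¥83,594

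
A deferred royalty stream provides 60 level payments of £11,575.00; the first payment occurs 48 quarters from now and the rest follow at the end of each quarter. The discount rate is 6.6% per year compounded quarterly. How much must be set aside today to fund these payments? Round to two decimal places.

£203,307.96

Ordinary annuity of 60 payments, first payment at period 48.
Periodic rate r = 0.066/4 per quarter; n is counted in quarters.
The ordinary-annuity PV formula values the stream one period before the first payment (period 47); discount that back 47 periods:
PV₀ = 11,575 × [1 − (1+r)^−60] / r × (1+r)^−47 = £203,307.96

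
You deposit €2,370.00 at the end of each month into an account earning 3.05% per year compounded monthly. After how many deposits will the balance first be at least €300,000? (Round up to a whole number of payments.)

Periodic rate r = 0.0305/12 per month; n is counted in months.
Ordinary annuity FV: 300,000 = 2,370 × [((1+r)^n − 1)/r].
(1+r)^n = 1 + 300,000 × r / 2,370, so n = ln(1 + 300,000·r/2,370) / ln(1+r) = 109.89.
Round up to a whole number of payments: n = 110.

110 payments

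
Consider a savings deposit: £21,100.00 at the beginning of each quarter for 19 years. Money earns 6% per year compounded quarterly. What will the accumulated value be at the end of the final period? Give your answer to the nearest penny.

£2,998,896.22

This is an annuity due: 76 deposits of £21,100.00 at the beginning of each quarter.
Periodic rate r = 0.06/4 per quarter; n is counted in quarters.
FV = PMT × [((1+r)^n − 1)/r] × (1+r) = 21,100 × [(1+r)^76 − 1] / r × (1+r) = £2,998,896.22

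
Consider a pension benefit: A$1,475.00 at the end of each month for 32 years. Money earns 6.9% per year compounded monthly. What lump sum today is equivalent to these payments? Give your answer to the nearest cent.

A$228,145.92

This is an ordinary annuity: 384 payments of A$1,475.00 at the end of each month.
Periodic rate r = 0.069/12 per month; n is counted in months.
PV = PMT × [(1 − (1+r)^−n)/r] = 1,475 × [1 − (1+r)^−384] / r = A$228,145.92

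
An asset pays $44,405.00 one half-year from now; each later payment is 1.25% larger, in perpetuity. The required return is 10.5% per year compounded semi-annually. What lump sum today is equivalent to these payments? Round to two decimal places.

$1,110,125.00

Periodic rate r = 0.105/2 per half-year.
Growing perpetuity (Gordon): PV = PMT₁ / (r − g) = 44,405 / (r − 0.0125) = $1,110,125.00.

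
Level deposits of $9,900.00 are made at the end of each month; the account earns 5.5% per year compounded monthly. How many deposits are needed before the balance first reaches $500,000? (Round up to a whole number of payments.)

46 payments

Periodic rate r = 0.055/12 per month; n is counted in months.
Ordinary annuity FV: 500,000 = 9,900 × [((1+r)^n − 1)/r].
(1+r)^n = 1 + 500,000 × r / 9,900, so n = ln(1 + 500,000·r/9,900) / ln(1+r) = 45.53.
Round up to a whole number of payments: n = 46.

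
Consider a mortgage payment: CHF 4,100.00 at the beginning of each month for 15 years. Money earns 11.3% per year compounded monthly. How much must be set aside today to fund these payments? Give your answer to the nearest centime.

This is an annuity due: 180 payments of CHF 4,100.00 at the beginning of each month.
Periodic rate r = 0.113/12 per month; n is counted in months.
PV = PMT × [(1 − (1+r)^−n)/r] × (1+r) = 4,100 × [1 − (1+r)^−180] / r × (1+r) = CHF 358,164.19

CHF 358,164.19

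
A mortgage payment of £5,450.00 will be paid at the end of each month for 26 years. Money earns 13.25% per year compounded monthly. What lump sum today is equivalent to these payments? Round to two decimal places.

This is an ordinary annuity: 312 payments of £5,450.00 at the end of each month.
Periodic rate r = 0.1325/12 per month; n is counted in months.
PV = PMT × [(1 − (1+r)^−n)/r] = 5,450 × [1 − (1+r)^−312] / r = £477,537.05

£477,537.05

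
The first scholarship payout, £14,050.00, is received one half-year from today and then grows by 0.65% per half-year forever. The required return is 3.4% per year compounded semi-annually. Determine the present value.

Periodic rate r = 0.034/2 per half-year.
Growing perpetuity (Gordon): PV = PMT₁ / (r − g) = 14,050 / (r − 0.0065) = £1,338,095.24.

£1,338,095.24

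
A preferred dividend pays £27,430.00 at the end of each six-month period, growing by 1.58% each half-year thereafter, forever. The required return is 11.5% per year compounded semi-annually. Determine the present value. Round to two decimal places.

Periodic rate r = 0.115/2 per half-year.
Growing perpetuity (Gordon): PV = PMT₁ / (r − g) = 27,430 / (r − 0.0158) = £657,793.76.

£657,793.76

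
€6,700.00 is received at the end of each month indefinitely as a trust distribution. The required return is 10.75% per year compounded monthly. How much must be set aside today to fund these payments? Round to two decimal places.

€747,906.98

Periodic rate r = 0.1075/12 per month.
Level perpetuity: PV = PMT / r = 6,700 / (0.1075/12) = €747,906.98.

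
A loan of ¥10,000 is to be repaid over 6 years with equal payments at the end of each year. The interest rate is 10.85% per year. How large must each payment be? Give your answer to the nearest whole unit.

Level ordinary annuity; solve PV = PMT × [(1 − (1+r)^−n)/r] for PMT.
Periodic rate r = 0.1085 per year.
With n = 6: PMT = 10,000 / ([(1 − (1+r)^−n)/r]) = ¥2,354

¥2,354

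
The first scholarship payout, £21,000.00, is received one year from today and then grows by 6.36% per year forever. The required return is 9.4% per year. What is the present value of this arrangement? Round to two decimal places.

Periodic rate r = 0.094 per year.
Growing perpetuity (Gordon): PV = PMT₁ / (r − g) = 21,000 / (r − 0.0636) = £690,789.47.

£690,789.47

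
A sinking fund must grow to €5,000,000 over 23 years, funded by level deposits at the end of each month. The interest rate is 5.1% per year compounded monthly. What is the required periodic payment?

€9,556.36

Level ordinary annuity; solve FV = PMT × [((1+r)^n − 1)/r] for PMT.
Periodic rate r = 0.051/12 per month; n is counted in months.
With n = 276: PMT = 5,000,000 / ([((1+r)^n − 1)/r]) = €9,556.36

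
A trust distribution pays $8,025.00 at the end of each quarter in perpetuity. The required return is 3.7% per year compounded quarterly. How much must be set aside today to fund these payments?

$867,567.57

Periodic rate r = 0.037/4 per quarter.
Level perpetuity: PV = PMT / r = 8,025 / (0.037/4) = $867,567.57.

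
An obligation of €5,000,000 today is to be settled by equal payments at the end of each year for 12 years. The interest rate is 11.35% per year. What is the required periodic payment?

Level ordinary annuity; solve PV = PMT × [(1 − (1+r)^−n)/r] for PMT.
Periodic rate r = 0.1135 per year.
With n = 12: PMT = 5,000,000 / ([(1 − (1+r)^−n)/r]) = €783,021.79

€783,021.79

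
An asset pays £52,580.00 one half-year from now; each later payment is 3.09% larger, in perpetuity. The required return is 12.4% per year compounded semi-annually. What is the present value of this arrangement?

Periodic rate r = 0.124/2 per half-year.
Growing perpetuity (Gordon): PV = PMT₁ / (r − g) = 52,580 / (r − 0.0309) = £1,690,675.24.

£1,690,675.24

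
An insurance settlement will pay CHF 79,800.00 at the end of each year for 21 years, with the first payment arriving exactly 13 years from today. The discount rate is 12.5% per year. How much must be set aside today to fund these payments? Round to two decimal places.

CHF 142,238.98

Ordinary annuity of 21 payments, first payment at period 13.
Periodic rate r = 0.125 per year.
The ordinary-annuity PV formula values the stream one period before the first payment (period 12); discount that back 12 periods:
PV₀ = 79,800 × [1 − (1+r)^−21] / r × (1+r)^−12 = CHF 142,238.98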